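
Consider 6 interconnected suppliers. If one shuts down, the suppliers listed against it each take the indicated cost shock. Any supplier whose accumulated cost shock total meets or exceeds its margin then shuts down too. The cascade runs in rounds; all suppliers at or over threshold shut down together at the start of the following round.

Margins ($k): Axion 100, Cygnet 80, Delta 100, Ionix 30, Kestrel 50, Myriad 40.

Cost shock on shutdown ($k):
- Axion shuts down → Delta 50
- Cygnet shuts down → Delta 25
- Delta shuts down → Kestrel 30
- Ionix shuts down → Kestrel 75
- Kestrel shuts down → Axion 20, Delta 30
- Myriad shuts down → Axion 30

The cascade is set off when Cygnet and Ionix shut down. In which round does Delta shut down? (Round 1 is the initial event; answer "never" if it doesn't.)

Round 1 — Cygnet, Ionix shut down (initial).
  Delta: +25 → 25 < 100
  Kestrel: +75 → 75 ≥ 50
Round 2 — Kestrel shuts down.
  Axion: +20 → 20 < 100
  Delta: +30 → 55 < 100
No further shutdowns.

never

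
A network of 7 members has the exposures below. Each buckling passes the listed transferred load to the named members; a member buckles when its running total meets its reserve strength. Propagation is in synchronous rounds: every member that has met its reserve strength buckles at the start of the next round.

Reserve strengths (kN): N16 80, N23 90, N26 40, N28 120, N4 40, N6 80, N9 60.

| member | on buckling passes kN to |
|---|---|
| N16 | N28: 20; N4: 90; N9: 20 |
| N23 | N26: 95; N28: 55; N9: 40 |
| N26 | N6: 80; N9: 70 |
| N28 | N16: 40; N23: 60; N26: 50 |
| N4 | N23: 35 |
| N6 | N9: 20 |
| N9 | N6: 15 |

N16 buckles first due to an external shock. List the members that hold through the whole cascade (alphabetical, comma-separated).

N23, N26, N28, N6, N9

Round 1 — N16 buckles (initial).
  N28: +20 → 20 < 120
  N4: +90 → 90 ≥ 40
  N9: +20 → 20 < 60
Round 2 — N4 buckles.
  N23: +35 → 35 < 90
No further bucklings.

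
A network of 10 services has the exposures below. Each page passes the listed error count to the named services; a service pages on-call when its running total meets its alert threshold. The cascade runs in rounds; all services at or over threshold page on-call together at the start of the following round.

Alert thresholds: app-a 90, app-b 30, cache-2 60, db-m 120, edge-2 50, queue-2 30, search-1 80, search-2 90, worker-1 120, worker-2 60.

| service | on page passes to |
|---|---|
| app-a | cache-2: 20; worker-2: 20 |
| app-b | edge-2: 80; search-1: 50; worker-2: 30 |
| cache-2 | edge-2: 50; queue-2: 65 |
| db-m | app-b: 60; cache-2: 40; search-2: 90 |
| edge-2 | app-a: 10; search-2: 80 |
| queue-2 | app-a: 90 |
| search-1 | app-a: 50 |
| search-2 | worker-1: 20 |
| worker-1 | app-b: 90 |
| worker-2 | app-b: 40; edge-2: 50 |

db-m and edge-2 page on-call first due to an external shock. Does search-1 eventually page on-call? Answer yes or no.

Round 1 — db-m, edge-2 page on-call (initial).
  app-a: +10 → 10 < 90
  app-b: +60 → 60 ≥ 30
  cache-2: +40 → 40 < 60
  search-2: +90+80 → 170 ≥ 90
Round 2 — app-b, search-2 page on-call.
  search-1: +50 → 50 < 80
  worker-1: +20 → 20 < 120
  worker-2: +30 → 30 < 60
No further pages.

no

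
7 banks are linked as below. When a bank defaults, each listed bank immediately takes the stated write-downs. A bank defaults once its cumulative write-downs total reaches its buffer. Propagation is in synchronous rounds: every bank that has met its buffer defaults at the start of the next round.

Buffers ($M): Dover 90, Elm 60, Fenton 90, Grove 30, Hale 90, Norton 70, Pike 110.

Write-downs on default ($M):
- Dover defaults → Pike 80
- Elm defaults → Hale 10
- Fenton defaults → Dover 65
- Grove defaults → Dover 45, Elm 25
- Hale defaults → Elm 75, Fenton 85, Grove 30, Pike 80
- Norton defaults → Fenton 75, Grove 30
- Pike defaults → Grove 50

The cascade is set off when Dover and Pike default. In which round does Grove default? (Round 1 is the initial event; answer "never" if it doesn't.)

2

Round 1 — Dover, Pike default (initial).
  Grove: +50 → 50 ≥ 30
Round 2 — Grove defaults.
  Elm: +25 → 25 < 60
No further defaults.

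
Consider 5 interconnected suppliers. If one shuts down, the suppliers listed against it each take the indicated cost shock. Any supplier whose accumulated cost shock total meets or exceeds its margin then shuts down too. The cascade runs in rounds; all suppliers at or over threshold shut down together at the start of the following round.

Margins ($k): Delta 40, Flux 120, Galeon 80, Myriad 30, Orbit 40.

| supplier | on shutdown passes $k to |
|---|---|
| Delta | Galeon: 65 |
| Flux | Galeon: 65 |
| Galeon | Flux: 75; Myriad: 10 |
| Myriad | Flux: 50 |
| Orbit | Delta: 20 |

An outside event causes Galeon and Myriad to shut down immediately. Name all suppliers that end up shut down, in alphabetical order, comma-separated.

Flux, Galeon, Myriad

Round 1 — Galeon, Myriad shut down (initial).
  Flux: +75+50 → 125 ≥ 120
Round 2 — Flux shuts down.
No further shutdowns.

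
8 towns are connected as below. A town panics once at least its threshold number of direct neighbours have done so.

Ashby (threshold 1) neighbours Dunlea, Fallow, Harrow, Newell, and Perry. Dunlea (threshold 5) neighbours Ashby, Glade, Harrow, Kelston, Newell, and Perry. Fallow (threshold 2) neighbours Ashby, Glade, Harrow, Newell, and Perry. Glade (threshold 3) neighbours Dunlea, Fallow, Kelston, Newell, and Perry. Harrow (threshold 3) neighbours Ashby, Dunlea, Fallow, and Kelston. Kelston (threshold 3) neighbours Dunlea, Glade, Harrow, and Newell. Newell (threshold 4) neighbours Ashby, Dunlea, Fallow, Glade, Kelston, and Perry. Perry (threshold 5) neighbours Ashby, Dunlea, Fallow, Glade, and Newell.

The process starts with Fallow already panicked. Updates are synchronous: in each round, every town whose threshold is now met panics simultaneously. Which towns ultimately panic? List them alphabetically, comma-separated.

Round 1 — Fallow panics (initial).
Round 2 — checking thresholds:
  Ashby: 1 of 5 neighbours ≥ 1, panics.
  Glade: 1 of 5 neighbours < 3, not yet.
  Harrow: 1 of 4 neighbours < 3, not yet.
  Newell: 1 of 6 neighbours < 4, not yet.
  Perry: 1 of 5 neighbours < 5, not yet.
Round 3 — no new panics; cascade stops.

Ashby, Fallow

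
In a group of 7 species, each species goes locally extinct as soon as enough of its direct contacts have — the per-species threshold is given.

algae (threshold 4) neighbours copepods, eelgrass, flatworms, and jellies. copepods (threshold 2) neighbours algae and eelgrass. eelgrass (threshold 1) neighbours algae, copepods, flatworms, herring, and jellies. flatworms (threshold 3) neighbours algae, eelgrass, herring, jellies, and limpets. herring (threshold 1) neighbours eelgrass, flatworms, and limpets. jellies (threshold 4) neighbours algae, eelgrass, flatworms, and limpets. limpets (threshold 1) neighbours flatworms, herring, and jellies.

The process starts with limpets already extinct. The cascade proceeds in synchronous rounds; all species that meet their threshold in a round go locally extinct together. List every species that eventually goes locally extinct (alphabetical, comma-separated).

Round 1 — limpets goes locally extinct (initial).
Round 2 — checking thresholds:
  flatworms: 1 of 5 neighbours < 3, not yet.
  herring: 1 of 3 neighbours ≥ 1, goes locally extinct.
  jellies: 1 of 4 neighbours < 4, not yet.
Round 3 — checking thresholds:
  eelgrass: 1 of 5 neighbours ≥ 1, goes locally extinct.
  flatworms: 2 of 5 neighbours < 3, not yet.
  jellies: 1 of 4 neighbours < 4, not yet.
Round 4 — checking thresholds:
  algae: 1 of 4 neighbours < 4, not yet.
  copepods: 1 of 2 neighbours < 2, not yet.
  flatworms: 3 of 5 neighbours ≥ 3, goes locally extinct.
  jellies: 2 of 4 neighbours < 4, not yet.
Round 5 — no new extinctions; cascade stops.

eelgrass, flatworms, herring, limpets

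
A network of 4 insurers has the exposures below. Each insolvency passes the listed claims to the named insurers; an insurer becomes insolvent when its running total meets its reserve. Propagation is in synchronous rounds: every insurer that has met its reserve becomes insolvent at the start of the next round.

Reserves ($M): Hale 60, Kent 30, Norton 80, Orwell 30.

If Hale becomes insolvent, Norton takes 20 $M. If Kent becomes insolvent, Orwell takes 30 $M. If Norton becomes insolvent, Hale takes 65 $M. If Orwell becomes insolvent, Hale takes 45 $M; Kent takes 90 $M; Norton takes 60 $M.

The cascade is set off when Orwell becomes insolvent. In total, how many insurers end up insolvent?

2

Round 1 — Orwell becomes insolvent (initial).
  Hale: +45 → 45 < 60
  Kent: +90 → 90 ≥ 30
  Norton: +60 → 60 < 80
Round 2 — Kent becomes insolvent.
No further insolvencies.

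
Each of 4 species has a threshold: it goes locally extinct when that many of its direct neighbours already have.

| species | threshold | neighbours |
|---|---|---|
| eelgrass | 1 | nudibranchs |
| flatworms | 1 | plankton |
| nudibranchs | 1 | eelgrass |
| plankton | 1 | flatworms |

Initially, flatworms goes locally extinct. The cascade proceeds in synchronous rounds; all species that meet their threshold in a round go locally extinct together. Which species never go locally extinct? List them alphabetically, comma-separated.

eelgrass, nudibranchs

Round 1 — flatworms goes locally extinct (initial).
Round 2 — checking thresholds:
  plankton: 1 of 1 neighbours ≥ 1, goes locally extinct.
Round 3 — no new extinctions; cascade stops.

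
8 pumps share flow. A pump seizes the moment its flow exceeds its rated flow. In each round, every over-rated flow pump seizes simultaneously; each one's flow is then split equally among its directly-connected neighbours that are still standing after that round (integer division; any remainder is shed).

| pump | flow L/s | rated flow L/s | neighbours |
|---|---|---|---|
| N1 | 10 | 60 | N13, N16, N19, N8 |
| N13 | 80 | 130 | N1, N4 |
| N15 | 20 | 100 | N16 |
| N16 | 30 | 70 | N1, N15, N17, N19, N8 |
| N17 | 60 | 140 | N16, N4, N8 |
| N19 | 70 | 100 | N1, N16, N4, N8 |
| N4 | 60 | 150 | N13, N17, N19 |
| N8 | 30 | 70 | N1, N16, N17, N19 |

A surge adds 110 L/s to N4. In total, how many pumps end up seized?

Round 1 — N4 at 170 > 150. N4 seizes.
  N4 sheds 170 L/s to N13, N17, N19: 56 each (2 lost).
    N13: 80+56 = 136 > 130
    N17: 60+56 = 116 ≤ 140
    N19: 70+56 = 126 > 100
Round 2 — N13, N19 seize.
  N13 sheds 136 L/s to N1: 136 each.
    N1: 10+136 = 146 > 60
  N19 sheds 126 L/s to N1, N16, N8: 42 each.
    N1: 146+42 = 188 > 60
    N16: 30+42 = 72 > 70
    N8: 30+42 = 72 > 70
Round 3 — N1, N16, N8 seize.
  N1 sheds 188 L/s: no online neighbours, lost.
  N16 sheds 72 L/s to N15, N17: 36 each.
    N15: 20+36 = 56 ≤ 100
    N17: 116+36 = 152 > 140
  N8 sheds 72 L/s to N17: 72 each.
    N17: 152+72 = 224 > 140
Round 4 — N17 seizes.
  N17 sheds 224 L/s: no online neighbours, lost.
No further seizures.

7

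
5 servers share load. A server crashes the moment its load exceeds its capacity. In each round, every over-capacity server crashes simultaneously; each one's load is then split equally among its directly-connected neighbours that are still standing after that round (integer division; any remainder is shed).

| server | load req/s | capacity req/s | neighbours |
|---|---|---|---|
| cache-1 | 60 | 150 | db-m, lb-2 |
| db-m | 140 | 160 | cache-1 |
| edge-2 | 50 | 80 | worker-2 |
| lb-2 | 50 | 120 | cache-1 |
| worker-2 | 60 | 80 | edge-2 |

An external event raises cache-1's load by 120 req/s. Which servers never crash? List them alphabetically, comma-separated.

Round 1 — cache-1 at 180 > 150. cache-1 crashes.
  cache-1 sheds 180 req/s to db-m, lb-2: 90 each.
    db-m: 140+90 = 230 > 160
    lb-2: 50+90 = 140 > 120
Round 2 — db-m, lb-2 crash.
  db-m sheds 230 req/s: no online neighbours, lost.
  lb-2 sheds 140 req/s: no online neighbours, lost.
No further crashes.

edge-2, worker-2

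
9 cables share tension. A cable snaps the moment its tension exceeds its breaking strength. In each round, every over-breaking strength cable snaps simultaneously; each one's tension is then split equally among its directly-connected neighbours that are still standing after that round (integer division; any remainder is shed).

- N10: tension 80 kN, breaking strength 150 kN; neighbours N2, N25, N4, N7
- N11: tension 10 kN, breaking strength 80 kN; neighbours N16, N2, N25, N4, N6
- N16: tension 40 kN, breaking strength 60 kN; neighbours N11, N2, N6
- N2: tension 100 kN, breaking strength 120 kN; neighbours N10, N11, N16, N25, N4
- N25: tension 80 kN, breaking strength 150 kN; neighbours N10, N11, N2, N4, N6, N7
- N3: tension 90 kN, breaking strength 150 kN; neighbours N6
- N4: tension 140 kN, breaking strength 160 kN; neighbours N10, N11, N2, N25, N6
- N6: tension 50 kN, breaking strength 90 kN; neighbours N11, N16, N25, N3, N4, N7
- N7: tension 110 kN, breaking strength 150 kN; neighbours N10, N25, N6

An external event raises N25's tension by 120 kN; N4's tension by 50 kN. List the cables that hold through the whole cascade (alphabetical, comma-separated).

Round 1 — N25 at 200 > 150; N4 at 190 > 160. N25, N4 snap.
  N25 sheds 200 kN to N10, N11, N2, N6, N7: 40 each.
    N10: 80+40 = 120 ≤ 150
    N11: 10+40 = 50 ≤ 80
    N2: 100+40 = 140 > 120
    N6: 50+40 = 90 ≤ 90
    N7: 110+40 = 150 ≤ 150
  N4 sheds 190 kN to N10, N11, N2, N6: 47 each (2 lost).
    N10: 120+47 = 167 > 150
    N11: 50+47 = 97 > 80
    N2: 140+47 = 187 > 120
    N6: 90+47 = 137 > 90
Round 2 — N10, N11, N2, N6 snap.
  N10 sheds 167 kN to N7: 167 each.
    N7: 150+167 = 317 > 150
  N11 sheds 97 kN to N16: 97 each.
    N16: 40+97 = 137 > 60
  N2 sheds 187 kN to N16: 187 each.
    N16: 137+187 = 324 > 60
  N6 sheds 137 kN to N16, N3, N7: 45 each (2 lost).
    N16: 324+45 = 369 > 60
    N3: 90+45 = 135 ≤ 150
    N7: 317+45 = 362 > 150
Round 3 — N16, N7 snap.
  N16 sheds 369 kN: no online neighbours, lost.
  N7 sheds 362 kN: no online neighbours, lost.
No further breaks.

N3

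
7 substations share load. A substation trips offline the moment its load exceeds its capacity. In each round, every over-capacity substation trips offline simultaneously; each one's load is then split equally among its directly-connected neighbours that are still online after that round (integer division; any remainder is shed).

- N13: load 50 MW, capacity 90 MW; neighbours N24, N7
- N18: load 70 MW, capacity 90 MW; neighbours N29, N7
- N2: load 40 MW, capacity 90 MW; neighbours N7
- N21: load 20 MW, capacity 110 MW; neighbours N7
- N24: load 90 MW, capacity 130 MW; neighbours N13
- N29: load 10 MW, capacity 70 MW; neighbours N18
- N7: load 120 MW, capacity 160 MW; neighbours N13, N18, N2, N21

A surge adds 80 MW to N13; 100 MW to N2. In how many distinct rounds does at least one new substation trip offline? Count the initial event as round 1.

Round 1 — N13 at 130 > 90; N2 at 140 > 90. N13, N2 trip offline.
  N13 sheds 130 MW to N24, N7: 65 each.
    N24: 90+65 = 155 > 130
    N7: 120+65 = 185 > 160
  N2 sheds 140 MW to N7: 140 each.
    N7: 185+140 = 325 > 160
Round 2 — N24, N7 trip offline.
  N24 sheds 155 MW: no online neighbours, lost.
  N7 sheds 325 MW to N18, N21: 162 each (1 lost).
    N18: 70+162 = 232 > 90
    N21: 20+162 = 182 > 110
Round 3 — N18, N21 trip offline.
  N18 sheds 232 MW to N29: 232 each.
    N29: 10+232 = 242 > 70
  N21 sheds 182 MW: no online neighbours, lost.
Round 4 — N29 trips offline.
  N29 sheds 242 MW: no online neighbours, lost.
No further trips.

4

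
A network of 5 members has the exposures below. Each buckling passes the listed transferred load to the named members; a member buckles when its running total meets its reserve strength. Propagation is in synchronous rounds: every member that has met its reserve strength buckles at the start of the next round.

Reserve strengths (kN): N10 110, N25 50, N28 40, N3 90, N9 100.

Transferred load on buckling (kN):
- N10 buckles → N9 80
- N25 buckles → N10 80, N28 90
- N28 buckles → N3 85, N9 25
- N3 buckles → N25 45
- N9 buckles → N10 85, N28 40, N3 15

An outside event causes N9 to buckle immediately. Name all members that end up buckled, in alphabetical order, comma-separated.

N28, N3, N9

Round 1 — N9 buckles (initial).
  N10: +85 → 85 < 110
  N28: +40 → 40 ≥ 40
  N3: +15 → 15 < 90
Round 2 — N28 buckles.
  N3: +85 → 100 ≥ 90
Round 3 — N3 buckles.
  N25: +45 → 45 < 50
No further bucklings.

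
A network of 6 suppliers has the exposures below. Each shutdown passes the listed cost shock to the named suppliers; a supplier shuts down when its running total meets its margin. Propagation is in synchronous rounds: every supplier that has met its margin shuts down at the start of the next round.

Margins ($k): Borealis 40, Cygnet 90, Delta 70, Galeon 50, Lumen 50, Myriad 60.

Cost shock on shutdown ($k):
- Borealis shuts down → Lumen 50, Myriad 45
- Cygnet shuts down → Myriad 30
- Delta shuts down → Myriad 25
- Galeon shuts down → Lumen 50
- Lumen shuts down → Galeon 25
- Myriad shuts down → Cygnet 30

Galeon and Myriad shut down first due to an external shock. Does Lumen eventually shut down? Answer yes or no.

Round 1 — Galeon, Myriad shut down (initial).
  Cygnet: +30 → 30 < 90
  Lumen: +50 → 50 ≥ 50
Round 2 — Lumen shuts down.
No further shutdowns.

yes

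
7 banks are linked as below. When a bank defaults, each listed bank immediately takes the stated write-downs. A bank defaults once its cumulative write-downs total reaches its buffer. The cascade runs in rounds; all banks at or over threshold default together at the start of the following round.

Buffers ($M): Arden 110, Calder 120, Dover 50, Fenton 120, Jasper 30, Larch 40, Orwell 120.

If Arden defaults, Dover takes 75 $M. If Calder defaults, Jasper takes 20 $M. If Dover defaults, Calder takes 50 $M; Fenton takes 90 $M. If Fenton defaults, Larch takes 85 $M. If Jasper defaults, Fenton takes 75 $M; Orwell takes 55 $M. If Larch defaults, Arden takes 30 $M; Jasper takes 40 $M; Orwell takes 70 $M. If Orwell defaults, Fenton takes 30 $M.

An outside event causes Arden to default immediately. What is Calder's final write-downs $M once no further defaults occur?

50

Round 1 — Arden defaults (initial).
  Dover: +75 → 75 ≥ 50
Round 2 — Dover defaults.
  Calder: +50 → 50 < 120
  Fenton: +90 → 90 < 120
No further defaults.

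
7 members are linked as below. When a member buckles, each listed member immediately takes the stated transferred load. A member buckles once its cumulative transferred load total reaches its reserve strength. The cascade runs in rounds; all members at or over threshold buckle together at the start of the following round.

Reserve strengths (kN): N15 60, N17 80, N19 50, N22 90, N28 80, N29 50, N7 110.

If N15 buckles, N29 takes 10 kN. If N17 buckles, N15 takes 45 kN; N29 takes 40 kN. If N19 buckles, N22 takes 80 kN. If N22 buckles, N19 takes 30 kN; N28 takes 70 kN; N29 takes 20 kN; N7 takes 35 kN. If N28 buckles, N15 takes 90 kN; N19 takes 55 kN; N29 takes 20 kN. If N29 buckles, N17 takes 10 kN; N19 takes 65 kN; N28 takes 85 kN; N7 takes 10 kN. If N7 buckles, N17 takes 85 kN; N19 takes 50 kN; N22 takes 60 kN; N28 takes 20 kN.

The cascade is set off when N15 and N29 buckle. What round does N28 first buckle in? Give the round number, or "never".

Round 1 — N15, N29 buckle (initial).
  N17: +10 → 10 < 80
  N19: +65 → 65 ≥ 50
  N28: +85 → 85 ≥ 80
  N7: +10 → 10 < 110
Round 2 — N19, N28 buckle.
  N22: +80 → 80 < 90
No further bucklings.

2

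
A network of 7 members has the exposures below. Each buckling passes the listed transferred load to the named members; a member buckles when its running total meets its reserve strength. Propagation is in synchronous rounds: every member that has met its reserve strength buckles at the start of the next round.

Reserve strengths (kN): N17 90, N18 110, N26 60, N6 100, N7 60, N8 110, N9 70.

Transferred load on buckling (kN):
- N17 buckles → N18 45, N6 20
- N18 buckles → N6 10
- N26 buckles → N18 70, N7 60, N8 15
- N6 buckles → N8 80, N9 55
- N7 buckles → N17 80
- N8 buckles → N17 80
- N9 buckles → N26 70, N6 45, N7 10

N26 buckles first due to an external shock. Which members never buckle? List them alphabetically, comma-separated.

Round 1 — N26 buckles (initial).
  N18: +70 → 70 < 110
  N7: +60 → 60 ≥ 60
  N8: +15 → 15 < 110
Round 2 — N7 buckles.
  N17: +80 → 80 < 90
No further bucklings.

N17, N18, N6, N8, N9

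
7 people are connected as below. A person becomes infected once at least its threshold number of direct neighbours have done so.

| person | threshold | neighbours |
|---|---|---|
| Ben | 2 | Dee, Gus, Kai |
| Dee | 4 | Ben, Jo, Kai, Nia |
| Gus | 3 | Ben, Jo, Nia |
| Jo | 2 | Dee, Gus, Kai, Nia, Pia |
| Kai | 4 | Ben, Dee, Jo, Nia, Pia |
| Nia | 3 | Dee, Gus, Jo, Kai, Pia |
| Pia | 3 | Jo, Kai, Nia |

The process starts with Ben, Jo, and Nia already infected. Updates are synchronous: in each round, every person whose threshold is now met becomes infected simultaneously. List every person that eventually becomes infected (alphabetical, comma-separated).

Ben, Gus, Jo, Nia

Round 1 — Ben, Jo, Nia become infected (initial).
Round 2 — checking thresholds:
  Dee: 3 of 4 neighbours < 4, below threshold.
  Gus: 3 of 3 neighbours ≥ 3, becomes infected.
  Kai: 3 of 5 neighbours < 4, below threshold.
  Pia: 2 of 3 neighbours < 3, below threshold.
Round 3 — no new infections; cascade stops.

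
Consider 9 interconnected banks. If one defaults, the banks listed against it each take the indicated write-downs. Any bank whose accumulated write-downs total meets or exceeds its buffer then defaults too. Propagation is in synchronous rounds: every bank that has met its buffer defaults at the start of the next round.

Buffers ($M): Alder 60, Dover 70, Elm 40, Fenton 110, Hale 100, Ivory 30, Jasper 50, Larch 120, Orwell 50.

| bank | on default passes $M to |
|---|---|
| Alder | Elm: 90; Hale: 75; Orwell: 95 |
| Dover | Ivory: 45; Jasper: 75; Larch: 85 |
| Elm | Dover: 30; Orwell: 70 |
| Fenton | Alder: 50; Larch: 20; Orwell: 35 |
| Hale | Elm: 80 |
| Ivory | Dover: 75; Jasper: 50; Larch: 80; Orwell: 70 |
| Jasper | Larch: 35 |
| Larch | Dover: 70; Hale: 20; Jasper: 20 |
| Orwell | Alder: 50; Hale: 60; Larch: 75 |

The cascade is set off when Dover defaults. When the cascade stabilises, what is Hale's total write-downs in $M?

80

Round 1 — Dover defaults (initial).
  Ivory: +45 → 45 ≥ 30
  Jasper: +75 → 75 ≥ 50
  Larch: +85 → 85 < 120
Round 2 — Ivory, Jasper default.
  Larch: +80+35 → 200 ≥ 120
  Orwell: +70 → 70 ≥ 50
Round 3 — Larch, Orwell default.
  Alder: +50 → 50 < 60
  Hale: +20+60 → 80 < 100
No further defaults.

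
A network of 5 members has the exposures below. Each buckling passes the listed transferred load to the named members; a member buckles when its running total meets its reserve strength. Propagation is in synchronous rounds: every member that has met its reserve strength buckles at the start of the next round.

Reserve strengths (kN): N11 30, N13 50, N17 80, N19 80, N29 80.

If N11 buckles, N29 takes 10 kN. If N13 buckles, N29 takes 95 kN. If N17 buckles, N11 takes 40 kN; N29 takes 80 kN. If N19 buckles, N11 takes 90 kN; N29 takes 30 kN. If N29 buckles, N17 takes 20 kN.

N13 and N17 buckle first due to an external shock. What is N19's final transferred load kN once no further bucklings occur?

Round 1 — N13, N17 buckle (initial).
  N11: +40 → 40 ≥ 30
  N29: +95+80 → 175 ≥ 80
Round 2 — N11, N29 buckle.
No further bucklings.

0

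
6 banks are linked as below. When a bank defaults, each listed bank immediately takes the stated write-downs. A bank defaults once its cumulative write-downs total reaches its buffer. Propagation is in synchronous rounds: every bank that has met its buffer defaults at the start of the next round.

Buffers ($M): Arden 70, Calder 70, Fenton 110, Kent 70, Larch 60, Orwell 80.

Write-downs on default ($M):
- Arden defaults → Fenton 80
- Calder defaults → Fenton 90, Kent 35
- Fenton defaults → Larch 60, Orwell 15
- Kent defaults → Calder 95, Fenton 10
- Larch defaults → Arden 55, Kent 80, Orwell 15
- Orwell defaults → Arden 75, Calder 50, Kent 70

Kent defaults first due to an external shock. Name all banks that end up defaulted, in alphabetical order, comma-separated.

Round 1 — Kent defaults (initial).
  Calder: +95 → 95 ≥ 70
  Fenton: +10 → 10 < 110
Round 2 — Calder defaults.
  Fenton: +90 → 100 < 110
No further defaults.

Calder, Kent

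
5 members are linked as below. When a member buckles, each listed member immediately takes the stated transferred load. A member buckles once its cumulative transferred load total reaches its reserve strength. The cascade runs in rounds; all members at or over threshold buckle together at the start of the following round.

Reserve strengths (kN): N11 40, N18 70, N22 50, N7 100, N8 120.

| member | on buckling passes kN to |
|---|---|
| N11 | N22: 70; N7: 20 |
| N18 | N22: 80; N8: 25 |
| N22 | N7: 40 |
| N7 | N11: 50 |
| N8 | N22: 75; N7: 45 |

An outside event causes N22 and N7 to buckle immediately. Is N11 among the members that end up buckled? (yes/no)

yes

Round 1 — N22, N7 buckle (initial).
  N11: +50 → 50 ≥ 40
Round 2 — N11 buckles.
No further bucklings.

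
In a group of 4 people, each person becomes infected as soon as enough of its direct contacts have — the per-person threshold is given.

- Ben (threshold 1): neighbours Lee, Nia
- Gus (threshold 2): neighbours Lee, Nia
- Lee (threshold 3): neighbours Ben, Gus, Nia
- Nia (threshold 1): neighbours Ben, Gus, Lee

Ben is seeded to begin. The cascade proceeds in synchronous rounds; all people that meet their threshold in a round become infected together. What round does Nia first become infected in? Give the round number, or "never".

Round 1 — Ben becomes infected (initial).
Round 2 — checking thresholds:
  Lee: 1 of 3 neighbours < 3, below threshold.
  Nia: 1 of 3 neighbours ≥ 1, becomes infected.
Round 3 — no new infections; cascade stops.

2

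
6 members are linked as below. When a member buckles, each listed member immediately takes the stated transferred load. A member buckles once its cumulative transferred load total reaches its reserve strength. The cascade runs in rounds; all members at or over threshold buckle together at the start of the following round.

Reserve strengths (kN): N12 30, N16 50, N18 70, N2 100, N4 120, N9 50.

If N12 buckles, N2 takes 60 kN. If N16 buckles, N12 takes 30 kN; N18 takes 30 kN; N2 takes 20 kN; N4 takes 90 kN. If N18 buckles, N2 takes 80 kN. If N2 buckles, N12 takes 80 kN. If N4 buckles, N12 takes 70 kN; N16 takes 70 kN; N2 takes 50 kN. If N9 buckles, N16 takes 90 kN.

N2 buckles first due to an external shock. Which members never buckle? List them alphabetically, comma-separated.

N16, N18, N4, N9

Round 1 — N2 buckles (initial).
  N12: +80 → 80 ≥ 30
Round 2 — N12 buckles.
No further bucklings.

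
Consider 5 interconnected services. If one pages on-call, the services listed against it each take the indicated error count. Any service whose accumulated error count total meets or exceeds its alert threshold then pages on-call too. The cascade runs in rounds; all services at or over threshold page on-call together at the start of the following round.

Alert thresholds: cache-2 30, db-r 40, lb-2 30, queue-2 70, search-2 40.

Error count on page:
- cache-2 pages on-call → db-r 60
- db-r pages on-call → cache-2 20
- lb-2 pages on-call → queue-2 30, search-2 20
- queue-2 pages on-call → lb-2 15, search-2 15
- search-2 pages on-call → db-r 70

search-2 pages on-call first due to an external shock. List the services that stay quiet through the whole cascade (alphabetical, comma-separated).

Round 1 — search-2 pages on-call (initial).
  db-r: +70 → 70 ≥ 40
Round 2 — db-r pages on-call.
  cache-2: +20 → 20 < 30
No further pages.

cache-2, lb-2, queue-2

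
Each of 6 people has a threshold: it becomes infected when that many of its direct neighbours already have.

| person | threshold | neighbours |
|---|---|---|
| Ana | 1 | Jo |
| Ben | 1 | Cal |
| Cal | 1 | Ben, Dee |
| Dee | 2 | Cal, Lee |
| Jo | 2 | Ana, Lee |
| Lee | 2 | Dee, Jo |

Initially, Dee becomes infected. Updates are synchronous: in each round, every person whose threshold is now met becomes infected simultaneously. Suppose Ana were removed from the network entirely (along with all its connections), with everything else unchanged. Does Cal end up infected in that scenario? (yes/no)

yes

With Ana removed:
Round 1 — Dee becomes infected (initial).
Round 2 — checking thresholds:
  Cal: 1 of 2 neighbours ≥ 1, becomes infected.
  Lee: 1 of 2 neighbours < 2, holds.
Round 3 — checking thresholds:
  Ben: 1 of 1 neighbours ≥ 1, becomes infected.
  Lee: 1 of 2 neighbours < 2, holds.
Round 4 — no new infections; cascade stops.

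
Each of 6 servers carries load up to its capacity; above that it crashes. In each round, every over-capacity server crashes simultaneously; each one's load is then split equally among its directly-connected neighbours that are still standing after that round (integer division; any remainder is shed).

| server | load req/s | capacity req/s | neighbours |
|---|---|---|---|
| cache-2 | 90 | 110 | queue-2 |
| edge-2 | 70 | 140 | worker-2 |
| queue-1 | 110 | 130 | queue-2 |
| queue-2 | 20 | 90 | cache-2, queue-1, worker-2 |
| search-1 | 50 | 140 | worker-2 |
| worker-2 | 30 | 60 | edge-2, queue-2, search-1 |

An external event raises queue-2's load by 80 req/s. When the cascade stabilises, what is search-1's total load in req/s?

81

Round 1 — queue-2 at 100 > 90. queue-2 crashes.
  queue-2 sheds 100 req/s to cache-2, queue-1, worker-2: 33 each (1 lost).
    cache-2: 90+33 = 123 > 110
    queue-1: 110+33 = 143 > 130
    worker-2: 30+33 = 63 > 60
Round 2 — cache-2, queue-1, worker-2 crash.
  cache-2 sheds 123 req/s: no online neighbours, lost.
  queue-1 sheds 143 req/s: no online neighbours, lost.
  worker-2 sheds 63 req/s to edge-2, search-1: 31 each (1 lost).
    edge-2: 70+31 = 101 ≤ 140
    search-1: 50+31 = 81 ≤ 140
No further crashes.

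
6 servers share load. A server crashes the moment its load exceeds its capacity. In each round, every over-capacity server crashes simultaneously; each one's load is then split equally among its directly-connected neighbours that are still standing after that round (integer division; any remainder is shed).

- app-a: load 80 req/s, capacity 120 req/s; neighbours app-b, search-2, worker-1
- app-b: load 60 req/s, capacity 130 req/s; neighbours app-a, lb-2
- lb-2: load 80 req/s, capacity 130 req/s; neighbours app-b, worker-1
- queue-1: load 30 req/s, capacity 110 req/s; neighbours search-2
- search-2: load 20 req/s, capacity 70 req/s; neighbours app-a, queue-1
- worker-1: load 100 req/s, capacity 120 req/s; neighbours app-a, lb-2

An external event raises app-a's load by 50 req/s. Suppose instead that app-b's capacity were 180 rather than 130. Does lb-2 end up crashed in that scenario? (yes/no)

yes

With app-b's capacity at 180:
Round 1 — app-a at 130 > 120. app-a crashes.
  app-a sheds 130 req/s to app-b, search-2, worker-1: 43 each (1 lost).
    app-b: 60+43 = 103 ≤ 180
    search-2: 20+43 = 63 ≤ 70
    worker-1: 100+43 = 143 > 120
Round 2 — worker-1 crashes.
  worker-1 sheds 143 req/s to lb-2: 143 each.
    lb-2: 80+143 = 223 > 130
Round 3 — lb-2 crashes.
  lb-2 sheds 223 req/s to app-b: 223 each.
    app-b: 103+223 = 326 > 180
Round 4 — app-b crashes.
  app-b sheds 326 req/s: no online neighbours, lost.
No further crashes.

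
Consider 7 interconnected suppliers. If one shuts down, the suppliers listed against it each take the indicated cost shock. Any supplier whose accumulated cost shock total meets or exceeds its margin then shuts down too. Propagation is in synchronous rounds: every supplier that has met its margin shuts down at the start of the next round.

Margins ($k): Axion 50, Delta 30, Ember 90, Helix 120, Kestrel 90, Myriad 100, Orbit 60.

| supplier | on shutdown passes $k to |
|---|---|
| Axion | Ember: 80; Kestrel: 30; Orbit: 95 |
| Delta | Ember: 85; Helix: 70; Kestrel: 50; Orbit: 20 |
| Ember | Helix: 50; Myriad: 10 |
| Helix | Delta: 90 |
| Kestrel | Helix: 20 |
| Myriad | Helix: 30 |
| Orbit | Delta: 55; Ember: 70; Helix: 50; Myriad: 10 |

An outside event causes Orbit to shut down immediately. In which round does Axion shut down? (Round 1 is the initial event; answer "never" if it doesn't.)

never

Round 1 — Orbit shuts down (initial).
  Delta: +55 → 55 ≥ 30
  Ember: +70 → 70 < 90
  Helix: +50 → 50 < 120
  Myriad: +10 → 10 < 100
Round 2 — Delta shuts down.
  Ember: +85 → 155 ≥ 90
  Helix: +70 → 120 ≥ 120
  Kestrel: +50 → 50 < 90
Round 3 — Ember, Helix shut down.
  Myriad: +10 → 20 < 100
No further shutdowns.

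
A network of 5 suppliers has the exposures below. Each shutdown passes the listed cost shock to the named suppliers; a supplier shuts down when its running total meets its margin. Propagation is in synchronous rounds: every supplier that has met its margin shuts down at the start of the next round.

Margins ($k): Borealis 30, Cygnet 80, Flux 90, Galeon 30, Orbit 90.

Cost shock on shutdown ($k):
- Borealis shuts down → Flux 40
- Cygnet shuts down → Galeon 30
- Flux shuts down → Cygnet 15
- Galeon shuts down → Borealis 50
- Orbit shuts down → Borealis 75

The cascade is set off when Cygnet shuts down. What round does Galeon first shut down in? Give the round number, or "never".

2

Round 1 — Cygnet shuts down (initial).
  Galeon: +30 → 30 ≥ 30
Round 2 — Galeon shuts down.
  Borealis: +50 → 50 ≥ 30
Round 3 — Borealis shuts down.
  Flux: +40 → 40 < 90
No further shutdowns.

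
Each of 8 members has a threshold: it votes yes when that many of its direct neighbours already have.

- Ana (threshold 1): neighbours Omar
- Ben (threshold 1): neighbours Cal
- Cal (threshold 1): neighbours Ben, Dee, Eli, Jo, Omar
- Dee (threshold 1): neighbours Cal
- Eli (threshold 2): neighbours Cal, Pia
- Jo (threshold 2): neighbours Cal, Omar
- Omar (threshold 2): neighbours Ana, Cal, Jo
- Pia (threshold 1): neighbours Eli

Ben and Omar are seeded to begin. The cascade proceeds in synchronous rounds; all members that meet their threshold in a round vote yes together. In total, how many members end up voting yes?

Round 1 — Ben, Omar vote yes (initial).
Round 2 — checking thresholds:
  Ana: 1 of 1 neighbours ≥ 1, votes yes.
  Cal: 2 of 5 neighbours ≥ 1, votes yes.
  Jo: 1 of 2 neighbours < 2, not yet.
Round 3 — checking thresholds:
  Dee: 1 of 1 neighbours ≥ 1, votes yes.
  Eli: 1 of 2 neighbours < 2, not yet.
  Jo: 2 of 2 neighbours ≥ 2, votes yes.
Round 4 — no new yes votes; cascade stops.

6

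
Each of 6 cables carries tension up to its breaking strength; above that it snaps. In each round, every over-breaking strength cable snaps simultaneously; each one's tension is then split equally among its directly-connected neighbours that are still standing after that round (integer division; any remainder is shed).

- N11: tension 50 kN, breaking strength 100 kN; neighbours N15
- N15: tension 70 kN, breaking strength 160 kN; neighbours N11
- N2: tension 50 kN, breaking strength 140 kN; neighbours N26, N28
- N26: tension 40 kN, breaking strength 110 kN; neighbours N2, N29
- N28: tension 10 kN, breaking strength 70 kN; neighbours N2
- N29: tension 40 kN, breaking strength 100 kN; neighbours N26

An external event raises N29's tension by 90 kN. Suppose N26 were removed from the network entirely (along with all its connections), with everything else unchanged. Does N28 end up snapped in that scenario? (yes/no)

With N26 removed:
Round 1 — N29 at 130 > 100. N29 snaps.
  N29 sheds 130 kN: no online neighbours, lost.
No further breaks.

no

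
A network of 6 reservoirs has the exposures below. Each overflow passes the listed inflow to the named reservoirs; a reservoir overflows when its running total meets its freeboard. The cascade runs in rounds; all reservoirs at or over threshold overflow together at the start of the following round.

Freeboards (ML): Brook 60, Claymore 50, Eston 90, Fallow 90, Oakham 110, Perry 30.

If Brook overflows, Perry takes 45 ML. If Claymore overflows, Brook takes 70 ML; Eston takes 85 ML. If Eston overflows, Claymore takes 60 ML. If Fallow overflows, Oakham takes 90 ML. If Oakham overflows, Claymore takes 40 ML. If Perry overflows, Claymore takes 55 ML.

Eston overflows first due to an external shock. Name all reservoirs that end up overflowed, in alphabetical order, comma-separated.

Round 1 — Eston overflows (initial).
  Claymore: +60 → 60 ≥ 50
Round 2 — Claymore overflows.
  Brook: +70 → 70 ≥ 60
Round 3 — Brook overflows.
  Perry: +45 → 45 ≥ 30
Round 4 — Perry overflows.
No further overflows.

Brook, Claymore, Eston, Perry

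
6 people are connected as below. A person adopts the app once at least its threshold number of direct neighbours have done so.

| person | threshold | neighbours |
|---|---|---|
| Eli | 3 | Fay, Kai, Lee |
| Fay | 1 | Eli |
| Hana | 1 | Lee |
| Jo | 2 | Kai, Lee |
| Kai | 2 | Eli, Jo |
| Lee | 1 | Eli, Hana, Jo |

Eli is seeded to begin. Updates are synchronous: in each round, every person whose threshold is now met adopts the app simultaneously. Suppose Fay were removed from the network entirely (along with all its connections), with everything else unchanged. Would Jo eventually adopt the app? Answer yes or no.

With Fay removed:
Round 1 — Eli adopts the app (initial).
Round 2 — checking thresholds:
  Kai: 1 of 2 neighbours < 2, holds.
  Lee: 1 of 3 neighbours ≥ 1, adopts the app.
Round 3 — checking thresholds:
  Hana: 1 of 1 neighbours ≥ 1, adopts the app.
  Jo: 1 of 2 neighbours < 2, holds.
  Kai: 1 of 2 neighbours < 2, holds.
Round 4 — no new adoptions; cascade stops.

no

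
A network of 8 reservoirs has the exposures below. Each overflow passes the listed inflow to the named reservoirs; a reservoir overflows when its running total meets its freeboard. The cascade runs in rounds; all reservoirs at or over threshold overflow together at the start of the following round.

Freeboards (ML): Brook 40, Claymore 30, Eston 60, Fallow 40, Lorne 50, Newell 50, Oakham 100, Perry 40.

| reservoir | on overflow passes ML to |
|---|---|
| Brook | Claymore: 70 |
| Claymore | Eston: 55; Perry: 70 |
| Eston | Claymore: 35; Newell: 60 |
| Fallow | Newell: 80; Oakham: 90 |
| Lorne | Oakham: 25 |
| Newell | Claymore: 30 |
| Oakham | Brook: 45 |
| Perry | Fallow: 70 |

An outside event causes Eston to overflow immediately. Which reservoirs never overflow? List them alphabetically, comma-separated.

Brook, Lorne, Oakham

Round 1 — Eston overflows (initial).
  Claymore: +35 → 35 ≥ 30
  Newell: +60 → 60 ≥ 50
Round 2 — Claymore, Newell overflow.
  Perry: +70 → 70 ≥ 40
Round 3 — Perry overflows.
  Fallow: +70 → 70 ≥ 40
Round 4 — Fallow overflows.
  Oakham: +90 → 90 < 100
No further overflows.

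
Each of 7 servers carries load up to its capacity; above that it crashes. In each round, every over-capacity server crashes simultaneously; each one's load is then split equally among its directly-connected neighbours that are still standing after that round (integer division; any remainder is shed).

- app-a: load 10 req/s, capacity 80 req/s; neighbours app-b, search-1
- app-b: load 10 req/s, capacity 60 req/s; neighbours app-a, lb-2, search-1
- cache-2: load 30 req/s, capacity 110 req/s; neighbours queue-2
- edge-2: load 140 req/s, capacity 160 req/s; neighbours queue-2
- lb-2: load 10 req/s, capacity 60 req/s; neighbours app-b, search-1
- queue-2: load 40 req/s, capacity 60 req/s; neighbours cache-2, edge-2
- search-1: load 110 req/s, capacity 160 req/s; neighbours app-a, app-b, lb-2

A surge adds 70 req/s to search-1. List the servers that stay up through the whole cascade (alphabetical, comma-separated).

cache-2, edge-2, queue-2

Round 1 — search-1 at 180 > 160. search-1 crashes.
  search-1 sheds 180 req/s to app-a, app-b, lb-2: 60 each.
    app-a: 10+60 = 70 ≤ 80
    app-b: 10+60 = 70 > 60
    lb-2: 10+60 = 70 > 60
Round 2 — app-b, lb-2 crash.
  app-b sheds 70 req/s to app-a: 70 each.
    app-a: 70+70 = 140 > 80
  lb-2 sheds 70 req/s: no online neighbours, lost.
Round 3 — app-a crashes.
  app-a sheds 140 req/s: no online neighbours, lost.
No further crashes.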